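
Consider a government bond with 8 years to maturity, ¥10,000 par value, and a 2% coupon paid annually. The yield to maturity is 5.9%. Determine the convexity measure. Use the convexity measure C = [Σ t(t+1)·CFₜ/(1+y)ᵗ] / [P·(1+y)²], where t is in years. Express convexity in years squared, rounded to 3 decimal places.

57.596

With y = 0.059:
  t   CF        PV=CF/(1+0.059)^t    t·PV        t(t+1)·PV
  1       200.00       188.8574       188.8574         377.7148
  2       200.00       178.3356       356.6712       1,070.0137
  3       200.00       168.4000       505.2000       2,020.8001
  4       200.00       159.0180       636.0718       3,180.3590
  5       200.00       150.1586       750.7930       4,504.7578
  6       200.00       141.7928       850.7569       5,955.2984
  7       200.00       133.8931       937.2519       7,498.0149
  8    10,200.00     6,448.1108    51,584.8863     464,263.9770
  Σ                  7,568.5663    55,810.4886     488,870.9358
P = 7,568.5663.
Convexity = Σ t(t+1)·PV / [P·(1+y)²] = 488,870.9358 / (7,568.5663 × 1.121481) = 57.59552.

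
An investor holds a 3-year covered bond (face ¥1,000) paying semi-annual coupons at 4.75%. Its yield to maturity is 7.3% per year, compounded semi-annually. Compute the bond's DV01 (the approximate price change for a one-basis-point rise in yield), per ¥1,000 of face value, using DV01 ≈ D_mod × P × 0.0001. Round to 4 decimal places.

Periodic yield y = 0.0365.
  t   CF        PV=CF/(1+0.0365)^t    t·PV
  1        23.75        22.9137        22.9137
  2        23.75        22.1068        44.2135
  3        23.75        21.3283        63.9848
  4        23.75        20.5772        82.3088
  5        23.75        19.8526        99.2629
  6     1,023.75       825.6160     4,953.6957
  Σ                    932.3944     5,266.3795
P = 932.3944; D_Mac = 5.64823 half-year periods = 2.82412 yrs; D_mod = 2.72467 yrs.
DV01 ≈ 2.72467 × 932.3944 × 0.0001 = 0.254046.

¥0.2540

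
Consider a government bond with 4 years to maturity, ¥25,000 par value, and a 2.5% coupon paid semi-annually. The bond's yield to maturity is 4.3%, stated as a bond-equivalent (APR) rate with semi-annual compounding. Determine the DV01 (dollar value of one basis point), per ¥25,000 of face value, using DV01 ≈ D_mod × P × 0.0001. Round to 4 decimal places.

¥8.7462

Periodic yield y = 0.0215.
  t   CF        PV=CF/(1+0.0215)^t    t·PV
  1       312.50       305.9227       305.9227
  2       312.50       299.4838       598.9675
  3       312.50       293.1804       879.5412
  4       312.50       287.0097     1,148.0387
  5       312.50       280.9688     1,404.8442
  6       312.50       275.0552     1,650.3310
  7       312.50       269.2659     1,884.8616
  8    25,312.50    21,351.4844   170,811.8749
  Σ                 23,362.3708   178,684.3818
P = 23,362.3708; D_Mac = 7.64838 half-year periods = 3.82419 yrs; D_mod = 3.74370 yrs.
DV01 ≈ 3.74370 × 23,362.3708 × 0.0001 = 8.746176.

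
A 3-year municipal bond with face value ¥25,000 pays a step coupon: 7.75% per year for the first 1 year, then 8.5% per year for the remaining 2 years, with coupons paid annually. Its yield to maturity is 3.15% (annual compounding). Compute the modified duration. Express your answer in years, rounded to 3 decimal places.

Periodic yield y = 0.0315. First find Macaulay duration:
  t   CF        PV=CF/(1+0.0315)^t    t·PV
  1     1,937.50     1,878.3325     1,878.3325
  2     2,125.00     1,997.1950     3,994.3900
  3    27,125.00    24,715.0817    74,145.2450
  Σ                 28,590.6092    80,017.9675
P = 28,590.6092; Macaulay duration = 80,017.9675 / 28,590.6092 = 2.79875 years.
Modified duration = D_Mac / (1 + y) = 2.79875 / 1.0315 = 2.71328 years.

2.713 years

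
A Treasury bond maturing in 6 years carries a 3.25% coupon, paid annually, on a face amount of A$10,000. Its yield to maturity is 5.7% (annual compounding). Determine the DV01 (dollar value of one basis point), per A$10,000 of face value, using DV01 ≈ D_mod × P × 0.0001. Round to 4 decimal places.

Periodic yield y = 0.057.
  t   CF        PV=CF/(1+0.057)^t    t·PV
  1       325.00       307.4740       307.4740
  2       325.00       290.8931       581.7862
  3       325.00       275.2063       825.6190
  4       325.00       260.3655     1,041.4619
  5       325.00       246.3250     1,231.6248
  6    10,325.00     7,403.5521    44,421.3126
  Σ                  8,783.8159    48,409.2784
P = 8,783.8159; D_Mac = 5.51119 yrs; D_mod = 5.21399 yrs.
DV01 ≈ 5.21399 × 8,783.8159 × 0.0001 = 4.579875.

A$4.5799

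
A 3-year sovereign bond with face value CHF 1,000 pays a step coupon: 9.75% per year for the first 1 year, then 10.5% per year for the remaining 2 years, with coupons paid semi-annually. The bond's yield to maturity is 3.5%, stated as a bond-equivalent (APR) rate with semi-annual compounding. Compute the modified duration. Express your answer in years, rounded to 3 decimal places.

Periodic yield y = 0.0175. First find Macaulay duration:
  t   CF        PV=CF/(1+0.0175)^t    t·PV
  1        48.75        47.9115        47.9115
  2        48.75        47.0875        94.1750
  3        52.50        49.8375       149.5124
  4        52.50        48.9803       195.9213
  5        52.50        48.1379       240.6895
  6     1,052.50       948.4525     5,690.7152
  Σ                  1,190.4073     6,418.9250
P = 1,190.4073; Macaulay duration = 6,418.9250 / 1,190.4073 = 5.39221 half-year periods = 2.69610 years.
Modified duration = D_Mac / (1 + y) = 2.69610 / 1.0175 = 2.64973 years.

2.650 years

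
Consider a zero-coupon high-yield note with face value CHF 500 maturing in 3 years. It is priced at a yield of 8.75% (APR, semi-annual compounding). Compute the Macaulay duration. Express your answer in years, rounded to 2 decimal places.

A zero-coupon bond has a single cash flow at maturity, so its Macaulay duration equals its maturity: 3 years.
(Equivalently: 6 semi-annual periods ÷ 2 = 3 years.)

3.00 years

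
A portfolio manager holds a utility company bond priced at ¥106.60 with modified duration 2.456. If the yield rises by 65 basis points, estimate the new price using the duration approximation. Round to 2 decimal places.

Duration approximation: ΔP/P ≈ -D_mod · Δy = -2.456 × (+0.0065) = -0.015964.
New price ≈ 106.60 × (1 - 0.015964) = 104.8982376.

¥104.90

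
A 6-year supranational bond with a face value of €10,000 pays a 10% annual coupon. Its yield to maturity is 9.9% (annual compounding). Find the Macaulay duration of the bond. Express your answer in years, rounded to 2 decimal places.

4.79 years

Periodic yield y = 0.099. Discount each cash flow and weight by its year:
  t   CF        PV=CF/(1+0.099)^t    t·PV
  1     1,000.00       909.9181       909.9181
  2     1,000.00       827.9510     1,655.9019
  3     1,000.00       753.3676     2,260.1027
  4     1,000.00       685.5028     2,742.0112
  5     1,000.00       623.7514     3,118.7570
  6    11,000.00     6,243.1897    37,459.1381
  Σ                 10,043.6805    48,145.8291
Price P = Σ PV = 10,043.6805.
Macaulay duration = Σ(t·PV) / P = 48,145.8291 / 10,043.6805 = 4.79364 years.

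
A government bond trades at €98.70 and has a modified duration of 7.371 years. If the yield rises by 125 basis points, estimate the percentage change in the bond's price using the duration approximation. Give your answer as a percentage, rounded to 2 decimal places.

Duration approximation: ΔP/P ≈ -D_mod · Δy = -7.371 × (+0.0125) = -0.0921375.
As a percentage: -9.21375%.

-9.21%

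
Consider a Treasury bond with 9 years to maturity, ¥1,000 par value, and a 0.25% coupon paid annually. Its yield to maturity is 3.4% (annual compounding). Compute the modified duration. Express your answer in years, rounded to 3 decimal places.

Periodic yield y = 0.034. First find Macaulay duration:
  t   CF        PV=CF/(1+0.034)^t    t·PV
  1         2.50         2.4178         2.4178
  2         2.50         2.3383         4.6766
  3         2.50         2.2614         6.7842
  4         2.50         2.1870         8.7482
  5         2.50         2.1151        10.5757
  6         2.50         2.0456        12.2735
  7         2.50         1.9783        13.8482
  8         2.50         1.9133        15.3061
  9     1,002.50       741.9925     6,677.9328
  Σ                    759.2494     6,752.5631
P = 759.2494; Macaulay duration = 6,752.5631 / 759.2494 = 8.89374 years.
Modified duration = D_Mac / (1 + y) = 8.89374 / 1.034 = 8.60129 years.

8.601 years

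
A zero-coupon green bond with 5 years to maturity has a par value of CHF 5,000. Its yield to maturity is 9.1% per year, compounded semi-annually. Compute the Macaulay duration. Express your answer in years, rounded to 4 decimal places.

A zero-coupon bond has a single cash flow at maturity, so its Macaulay duration equals its maturity: 5 years.
(Equivalently: 10 semi-annual periods ÷ 2 = 5 years.)

5.0000 years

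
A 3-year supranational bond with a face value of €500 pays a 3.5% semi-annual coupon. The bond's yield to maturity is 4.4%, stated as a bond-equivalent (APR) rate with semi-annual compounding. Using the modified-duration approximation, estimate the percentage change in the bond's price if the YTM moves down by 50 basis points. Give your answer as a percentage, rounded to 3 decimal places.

+1.405%

Periodic yield y = 0.022. Modified duration first:
  t   CF        PV=CF/(1+0.022)^t    t·PV
  1         8.75         8.5616         8.5616
  2         8.75         8.3773        16.7547
  3         8.75         8.1970        24.5910
  4         8.75         8.0206        32.0822
  5         8.75         7.8479        39.2395
  6       508.75       446.4770     2,678.8617
  Σ                    487.4814     2,800.0908
P = 487.4814; D_Mac = 5.74400 half-year periods = 2.87200 yrs; D_mod = 2.87200/(1+0.022) = 2.81017 yrs.
ΔP/P ≈ -D_mod · Δy = -2.81017 × (-0.005) = +0.014051 = +1.4051%.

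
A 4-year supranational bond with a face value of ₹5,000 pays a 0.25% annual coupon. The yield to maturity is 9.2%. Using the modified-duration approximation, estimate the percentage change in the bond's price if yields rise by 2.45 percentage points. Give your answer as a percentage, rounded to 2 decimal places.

Periodic yield y = 0.092. Modified duration first:
  t   CF        PV=CF/(1+0.092)^t    t·PV
  1        12.50        11.4469        11.4469
  2        12.50        10.4825        20.9650
  3        12.50         9.5994        28.7981
  4     5,012.50     3,525.0382    14,100.1529
  Σ                  3,556.5670    14,161.3629
P = 3,556.5670; D_Mac = 3.98175 yrs; D_mod = 3.98175/(1+0.092) = 3.64629 yrs.
ΔP/P ≈ -D_mod · Δy = -3.64629 × (+0.0245) = -0.089334 = -8.9334%.

-8.93%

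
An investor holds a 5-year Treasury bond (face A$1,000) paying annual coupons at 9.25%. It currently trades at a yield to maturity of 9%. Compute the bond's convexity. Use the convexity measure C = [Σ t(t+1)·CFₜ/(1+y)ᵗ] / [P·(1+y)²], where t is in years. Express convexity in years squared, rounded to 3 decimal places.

With y = 0.09:
  t   CF        PV=CF/(1+0.09)^t    t·PV        t(t+1)·PV
  1        92.50        84.8624        84.8624         169.7248
  2        92.50        77.8554       155.7108         467.1324
  3        92.50        71.4270       214.2809         857.1237
  4        92.50        65.5293       262.1173       1,310.5866
  5     1,092.50       710.0500     3,550.2502      21,301.5012
  Σ                  1,009.7241     4,267.2216      24,106.0687
P = 1,009.7241.
Convexity = Σ t(t+1)·PV / [P·(1+y)²] = 24,106.0687 / (1,009.7241 × 1.188100) = 20.09420.

20.094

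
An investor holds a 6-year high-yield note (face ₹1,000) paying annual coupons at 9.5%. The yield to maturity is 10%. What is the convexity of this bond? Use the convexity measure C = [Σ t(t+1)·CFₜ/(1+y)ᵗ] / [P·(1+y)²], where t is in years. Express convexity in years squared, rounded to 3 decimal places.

With y = 0.1:
  t   CF        PV=CF/(1+0.1)^t    t·PV        t(t+1)·PV
  1        95.00        86.3636        86.3636         172.7273
  2        95.00        78.5124       157.0248         471.0744
  3        95.00        71.3749       214.1247         856.4989
  4        95.00        64.8863       259.5451       1,297.7256
  5        95.00        58.9875       294.9376       1,769.6258
  6     1,095.00       618.0990     3,708.5937      25,960.1560
  Σ                    978.2237     4,720.5896      30,527.8079
P = 978.2237.
Convexity = Σ t(t+1)·PV / [P·(1+y)²] = 30,527.8079 / (978.2237 × 1.210000) = 25.79123.

25.791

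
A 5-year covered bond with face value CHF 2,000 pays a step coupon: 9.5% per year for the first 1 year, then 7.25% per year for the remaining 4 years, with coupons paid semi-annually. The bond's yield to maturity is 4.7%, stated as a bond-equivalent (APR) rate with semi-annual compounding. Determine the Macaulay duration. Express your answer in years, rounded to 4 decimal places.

Periodic yield y = 0.0235. Discount each cash flow and weight by its period:
  t   CF        PV=CF/(1+0.0235)^t    t·PV
  1        95.00        92.8188        92.8188
  2        95.00        90.6876       181.3752
  3        72.50        67.6199       202.8597
  4        72.50        66.0673       264.2692
  5        72.50        64.5504       322.7519
  6        72.50        63.0683       378.4096
  7        72.50        61.6202       431.3414
  8        72.50        60.2054       481.6430
  9        72.50        58.8230       529.4073
  10    2,072.50     1,642.9187    16,429.1869
  Σ                  2,268.3795    19,314.0628
Price P = Σ PV = 2,268.3795.
Macaulay duration = Σ(t·PV) / P = 19,314.0628 / 2,268.3795 = 8.51448 half-year periods.
In years: 8.51448 / 2 = 4.25724 years.

4.2572 years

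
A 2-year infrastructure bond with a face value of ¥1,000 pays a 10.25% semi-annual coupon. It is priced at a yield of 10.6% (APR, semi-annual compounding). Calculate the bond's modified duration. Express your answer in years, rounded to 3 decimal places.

1.764 years

Periodic yield y = 0.053. First find Macaulay duration:
  t   CF        PV=CF/(1+0.053)^t    t·PV
  1        51.25        48.6705        48.6705
  2        51.25        46.2208        92.4415
  3        51.25        43.8944       131.6831
  4     1,051.25       855.0520     3,420.2080
  Σ                    993.8376     3,693.0031
P = 993.8376; Macaulay duration = 3,693.0031 / 993.8376 = 3.71590 half-year periods = 1.85795 years.
Modified duration = D_Mac / (1 + y) = 1.85795 / 1.053 = 1.76444 years.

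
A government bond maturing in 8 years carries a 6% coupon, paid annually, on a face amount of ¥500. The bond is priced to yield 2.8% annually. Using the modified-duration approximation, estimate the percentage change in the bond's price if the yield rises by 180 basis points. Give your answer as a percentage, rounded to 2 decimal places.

Periodic yield y = 0.028. Modified duration first:
  t   CF        PV=CF/(1+0.028)^t    t·PV
  1        30.00        29.1829        29.1829
  2        30.00        28.3880        56.7760
  3        30.00        27.6148        82.8444
  4        30.00        26.8626       107.4506
  5        30.00        26.1310       130.6549
  6        30.00        25.4192       152.5154
  7        30.00        24.7269       173.0882
  8       530.00       424.9433     3,399.5461
  Σ                    613.2687     4,132.0586
P = 613.2687; D_Mac = 6.73776 yrs; D_mod = 6.73776/(1+0.028) = 6.55424 yrs.
ΔP/P ≈ -D_mod · Δy = -6.55424 × (+0.018) = -0.117976 = -11.7976%.

-11.80%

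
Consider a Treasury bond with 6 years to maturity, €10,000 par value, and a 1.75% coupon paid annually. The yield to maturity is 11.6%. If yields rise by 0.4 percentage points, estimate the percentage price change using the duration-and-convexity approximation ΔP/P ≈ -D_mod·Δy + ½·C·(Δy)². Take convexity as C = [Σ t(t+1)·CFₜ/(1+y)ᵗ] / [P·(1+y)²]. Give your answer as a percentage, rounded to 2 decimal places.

-2.00%

With y = 0.116:
  t   CF        PV=CF/(1+0.116)^t    t·PV        t(t+1)·PV
  1       175.00       156.8100       156.8100         313.6201
  2       175.00       140.5108       281.0216         843.0647
  3       175.00       125.9057       377.7172       1,510.8687
  4       175.00       112.8187       451.2750       2,256.3749
  5       175.00       101.0921       505.4603       3,032.7620
  6    10,175.00     5,266.8294    31,600.9763     221,206.8343
  Σ                  5,903.9667    33,373.2604     229,163.5247
P = 5,903.9667; D_Mac = 5.65268 yrs; D_mod = 5.06513 yrs; C = 31.16544.
Duration effect: -5.06513 × (+0.004) = -0.020261
Convexity effect: 0.5 × 31.16544 × (0.004)² = +0.0002493
ΔP/P ≈ -0.020261 + 0.0002493 = -0.020011 = -2.0011%.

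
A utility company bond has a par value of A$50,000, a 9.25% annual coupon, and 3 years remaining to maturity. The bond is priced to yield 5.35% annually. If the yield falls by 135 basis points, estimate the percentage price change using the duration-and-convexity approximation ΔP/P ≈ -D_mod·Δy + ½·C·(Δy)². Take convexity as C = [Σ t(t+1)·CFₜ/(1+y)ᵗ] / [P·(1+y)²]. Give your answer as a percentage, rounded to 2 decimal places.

+3.63%

With y = 0.0535:
  t   CF        PV=CF/(1+0.0535)^t    t·PV        t(t+1)·PV
  1     4,625.00     4,390.1281     4,390.1281       8,780.2563
  2     4,625.00     4,167.1838     8,334.3676      25,003.1029
  3    54,625.00    46,718.3860   140,155.1579     560,620.6314
  Σ                 55,275.6979   152,879.6536     594,403.9906
P = 55,275.6979; D_Mac = 2.76577 yrs; D_mod = 2.62531 yrs; C = 9.68899.
Duration effect: -2.62531 × (-0.0135) = +0.035442
Convexity effect: 0.5 × 9.68899 × (-0.0135)² = +0.0008829
ΔP/P ≈ +0.035442 + 0.0008829 = +0.036325 = +3.6325%.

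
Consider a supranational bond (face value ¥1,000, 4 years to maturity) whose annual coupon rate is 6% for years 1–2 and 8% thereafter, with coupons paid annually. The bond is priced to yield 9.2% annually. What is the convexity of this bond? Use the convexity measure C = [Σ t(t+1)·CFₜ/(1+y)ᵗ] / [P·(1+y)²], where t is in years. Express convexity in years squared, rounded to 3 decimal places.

With y = 0.092:
  t   CF        PV=CF/(1+0.092)^t    t·PV        t(t+1)·PV
  1        60.00        54.9451        54.9451         109.8901
  2        60.00        50.3160       100.6320         301.8959
  3        80.00        61.4359       184.3076         737.2305
  4     1,080.00       759.5095     3,038.0379      15,190.1897
  Σ                    926.2064     3,377.9226      16,339.2063
P = 926.2064.
Convexity = Σ t(t+1)·PV / [P·(1+y)²] = 16,339.2063 / (926.2064 × 1.192464) = 14.79374.

14.794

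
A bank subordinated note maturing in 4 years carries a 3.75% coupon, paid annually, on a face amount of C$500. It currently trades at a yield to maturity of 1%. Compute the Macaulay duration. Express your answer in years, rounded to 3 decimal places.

3.800 years

Periodic yield y = 0.01. Discount each cash flow and weight by its year:
  t   CF        PV=CF/(1+0.01)^t    t·PV
  1        18.75        18.5644        18.5644
  2        18.75        18.3806        36.7611
  3        18.75        18.1986        54.5957
  4       518.75       498.5086     1,994.0342
  Σ                    553.6520     2,103.9554
Price P = Σ PV = 553.6520.
Macaulay duration = Σ(t·PV) / P = 2,103.9554 / 553.6520 = 3.80014 years.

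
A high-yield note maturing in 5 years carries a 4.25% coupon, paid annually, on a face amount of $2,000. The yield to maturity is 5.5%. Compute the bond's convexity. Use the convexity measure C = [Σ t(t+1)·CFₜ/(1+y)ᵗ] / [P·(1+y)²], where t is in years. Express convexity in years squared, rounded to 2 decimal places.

24.07

With y = 0.055:
  t   CF        PV=CF/(1+0.055)^t    t·PV        t(t+1)·PV
  1        85.00        80.5687        80.5687         161.1374
  2        85.00        76.3685       152.7369         458.2107
  3        85.00        72.3872       217.1615         868.6459
  4        85.00        68.6134       274.4537       1,372.2685
  5     2,085.00     1,595.3051     7,976.5256      47,859.1538
  Σ                  1,893.2429     8,701.4464      50,719.4164
P = 1,893.2429.
Convexity = Σ t(t+1)·PV / [P·(1+y)²] = 50,719.4164 / (1,893.2429 × 1.113025) = 24.06927.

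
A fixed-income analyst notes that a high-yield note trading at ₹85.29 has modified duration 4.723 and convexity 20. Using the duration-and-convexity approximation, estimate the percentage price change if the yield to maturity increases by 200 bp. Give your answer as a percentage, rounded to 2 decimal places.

Duration effect: -D_mod·Δy = -4.723 × (+0.02) = -0.094460
Convexity effect: ½·C·(Δy)² = 0.5 × 20 × (0.02)² = +0.0040000
ΔP/P ≈ -0.094460 + 0.0040000 = -0.090460
= -9.0460%.

-9.05%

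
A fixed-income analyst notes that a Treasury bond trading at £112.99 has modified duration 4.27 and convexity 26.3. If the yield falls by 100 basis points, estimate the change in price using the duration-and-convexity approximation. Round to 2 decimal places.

Duration effect: -D_mod·Δy = -4.27 × (-0.01) = +0.042700
Convexity effect: ½·C·(Δy)² = 0.5 × 26.3 × (-0.01)² = +0.0013150
ΔP/P ≈ +0.042700 + 0.0013150 = +0.044015
ΔP ≈ 112.99 × (+0.044015) = +4.97325485.

+£4.97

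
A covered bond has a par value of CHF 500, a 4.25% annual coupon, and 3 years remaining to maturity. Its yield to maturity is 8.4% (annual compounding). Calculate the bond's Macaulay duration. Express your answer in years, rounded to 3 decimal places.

Periodic yield y = 0.084. Discount each cash flow and weight by its year:
  t   CF        PV=CF/(1+0.084)^t    t·PV
  1        21.25        19.6033        19.6033
  2        21.25        18.0842        36.1685
  3       521.25       409.2213     1,227.6639
  Σ                    446.9089     1,283.4357
Price P = Σ PV = 446.9089.
Macaulay duration = Σ(t·PV) / P = 1,283.4357 / 446.9089 = 2.87181 years.

2.872 years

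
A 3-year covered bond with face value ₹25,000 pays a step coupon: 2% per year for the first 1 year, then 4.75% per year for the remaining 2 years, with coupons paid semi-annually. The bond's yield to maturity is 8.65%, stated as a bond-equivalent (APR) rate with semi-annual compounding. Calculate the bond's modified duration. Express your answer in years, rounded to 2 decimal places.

2.76 years

Periodic yield y = 0.04325. First find Macaulay duration:
  t   CF        PV=CF/(1+0.04325)^t    t·PV
  1       250.00       239.6358       239.6358
  2       250.00       229.7012       459.4024
  3       593.75       522.9238     1,568.7715
  4       593.75       501.2450     2,004.9800
  5       593.75       480.4649     2,402.3244
  6    25,593.75    19,851.9678   119,111.8071
  Σ                 21,825.9385   125,786.9211
P = 21,825.9385; Macaulay duration = 125,786.9211 / 21,825.9385 = 5.76318 half-year periods = 2.88159 years.
Modified duration = D_Mac / (1 + y) = 2.88159 / 1.04325 = 2.76213 years.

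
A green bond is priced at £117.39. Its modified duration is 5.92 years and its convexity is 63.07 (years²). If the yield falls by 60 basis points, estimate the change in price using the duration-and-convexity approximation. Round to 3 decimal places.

+£4.303

Duration effect: -D_mod·Δy = -5.92 × (-0.006) = +0.035520
Convexity effect: ½·C·(Δy)² = 0.5 × 63.07 × (-0.006)² = +0.00113526
ΔP/P ≈ +0.035520 + 0.00113526 = +0.03665526
ΔP ≈ 117.39 × (+0.03665526) = +4.3029609714.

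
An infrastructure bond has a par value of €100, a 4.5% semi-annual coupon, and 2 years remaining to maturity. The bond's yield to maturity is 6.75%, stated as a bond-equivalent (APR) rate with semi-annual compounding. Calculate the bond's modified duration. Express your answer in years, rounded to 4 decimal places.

1.8702 years

Periodic yield y = 0.03375. First find Macaulay duration:
  t   CF        PV=CF/(1+0.03375)^t    t·PV
  1         2.25         2.1765         2.1765
  2         2.25         2.1055         4.2110
  3         2.25         2.0367         6.1102
  4       102.25        89.5367       358.1469
  Σ                     95.8555       370.6446
P = 95.8555; Macaulay duration = 370.6446 / 95.8555 = 3.86670 half-year periods = 1.93335 years.
Modified duration = D_Mac / (1 + y) = 1.93335 / 1.03375 = 1.87023 years.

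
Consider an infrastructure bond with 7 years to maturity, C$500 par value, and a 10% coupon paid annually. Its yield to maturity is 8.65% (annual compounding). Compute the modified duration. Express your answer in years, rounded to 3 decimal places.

Periodic yield y = 0.0865. First find Macaulay duration:
  t   CF        PV=CF/(1+0.0865)^t    t·PV
  1        50.00        46.0193        46.0193
  2        50.00        42.3556        84.7111
  3        50.00        38.9835       116.9505
  4        50.00        35.8799       143.5196
  5        50.00        33.0234       165.1168
  6        50.00        30.3943       182.3656
  7       550.00       307.7192     2,154.0343
  Σ                    534.3751     2,892.7172
P = 534.3751; Macaulay duration = 2,892.7172 / 534.3751 = 5.41327 years.
Modified duration = D_Mac / (1 + y) = 5.41327 / 1.0865 = 4.98230 years.

4.982 years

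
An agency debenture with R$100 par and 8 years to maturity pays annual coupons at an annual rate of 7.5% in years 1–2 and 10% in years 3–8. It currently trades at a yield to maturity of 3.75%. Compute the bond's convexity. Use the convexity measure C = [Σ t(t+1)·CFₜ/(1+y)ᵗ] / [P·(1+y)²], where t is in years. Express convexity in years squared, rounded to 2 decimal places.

With y = 0.0375:
  t   CF        PV=CF/(1+0.0375)^t    t·PV        t(t+1)·PV
  1         7.50         7.2289         7.2289          14.4578
  2         7.50         6.9676        13.9353          41.8058
  3        10.00         8.9544        26.8632         107.4526
  4        10.00         8.6307        34.5229         172.6146
  5        10.00         8.3188        41.5939         249.5633
  6        10.00         8.0181        48.1086         336.7601
  7        10.00         7.7283        54.0980         432.7841
  8       110.00        81.9385       655.5077       5,899.5697
  Σ                    137.7853       881.8585       7,255.0081
P = 137.7853.
Convexity = Σ t(t+1)·PV / [P·(1+y)²] = 7,255.0081 / (137.7853 × 1.076406) = 48.91689.

48.92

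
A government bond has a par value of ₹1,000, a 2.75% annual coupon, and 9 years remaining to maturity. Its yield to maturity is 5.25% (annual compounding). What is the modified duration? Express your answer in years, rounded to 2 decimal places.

Periodic yield y = 0.0525. First find Macaulay duration:
  t   CF        PV=CF/(1+0.0525)^t    t·PV
  1        27.50        26.1283        26.1283
  2        27.50        24.8250        49.6499
  3        27.50        23.5867        70.7600
  4        27.50        22.4101        89.6405
  5        27.50        21.2923       106.4614
  6        27.50        20.2302       121.3812
  7        27.50        19.2211       134.5476
  8        27.50        18.2623       146.0985
  9     1,027.50       648.3103     5,834.7923
  Σ                    824.2661     6,579.4596
P = 824.2661; Macaulay duration = 6,579.4596 / 824.2661 = 7.98220 years.
Modified duration = D_Mac / (1 + y) = 7.98220 / 1.0525 = 7.58404 years.

7.58 years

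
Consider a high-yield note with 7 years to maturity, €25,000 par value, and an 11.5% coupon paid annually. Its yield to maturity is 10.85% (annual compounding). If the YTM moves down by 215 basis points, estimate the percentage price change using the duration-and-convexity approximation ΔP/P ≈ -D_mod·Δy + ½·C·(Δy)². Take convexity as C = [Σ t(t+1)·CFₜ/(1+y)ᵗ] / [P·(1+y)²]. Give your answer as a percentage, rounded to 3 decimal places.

+10.784%

With y = 0.1085:
  t   CF        PV=CF/(1+0.1085)^t    t·PV        t(t+1)·PV
  1     2,875.00     2,593.5949     2,593.5949       5,187.1899
  2     2,875.00     2,339.7338     4,679.4677      14,038.4030
  3     2,875.00     2,110.7206     6,332.1619      25,328.6477
  4     2,875.00     1,904.1233     7,616.4931      38,082.4653
  5     2,875.00     1,717.7476     8,588.7382      51,532.4293
  6     2,875.00     1,549.6145     9,297.6868      65,083.8079
  7    27,875.00    13,553.9224    94,877.4566     759,019.6527
  Σ                 25,769.4572   133,985.5992     958,272.5958
P = 25,769.4572; D_Mac = 5.19940 yrs; D_mod = 4.69048 yrs; C = 30.26303.
Duration effect: -4.69048 × (-0.0215) = +0.100845
Convexity effect: 0.5 × 30.26303 × (-0.0215)² = +0.0069945
ΔP/P ≈ +0.100845 + 0.0069945 = +0.107840 = +10.7840%.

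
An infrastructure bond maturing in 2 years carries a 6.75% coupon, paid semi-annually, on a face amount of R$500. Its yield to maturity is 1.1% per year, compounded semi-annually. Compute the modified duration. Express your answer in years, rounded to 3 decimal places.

Periodic yield y = 0.0055. First find Macaulay duration:
  t   CF        PV=CF/(1+0.0055)^t    t·PV
  1       16.875        16.7827        16.7827
  2       16.875        16.6909        33.3818
  3       16.875        16.5996        49.7988
  4      516.875       505.6584     2,022.6336
  Σ                    555.7316     2,122.5969
P = 555.7316; Macaulay duration = 2,122.5969 / 555.7316 = 3.81946 half-year periods = 1.90973 years.
Modified duration = D_Mac / (1 + y) = 1.90973 / 1.0055 = 1.89929 years.

1.899 years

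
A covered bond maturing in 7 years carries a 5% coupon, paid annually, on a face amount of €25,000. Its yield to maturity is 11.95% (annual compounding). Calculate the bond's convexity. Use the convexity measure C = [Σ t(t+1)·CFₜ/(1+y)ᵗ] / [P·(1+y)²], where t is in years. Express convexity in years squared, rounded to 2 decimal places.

With y = 0.1195:
  t   CF        PV=CF/(1+0.1195)^t    t·PV        t(t+1)·PV
  1     1,250.00     1,116.5699     1,116.5699       2,233.1398
  2     1,250.00       997.3827     1,994.7653       5,984.2960
  3     1,250.00       890.9180     2,672.7539      10,691.0157
  4     1,250.00       795.8177     3,183.2710      15,916.3550
  5     1,250.00       710.8689     3,554.3446      21,326.0674
  6     1,250.00       634.9879     3,809.9272      26,669.4903
  7    26,250.00    11,911.3400    83,379.3802     667,035.0414
  Σ                 17,057.8851    99,711.0121     749,855.4056
P = 17,057.8851.
Convexity = Σ t(t+1)·PV / [P·(1+y)²] = 749,855.4056 / (17,057.8851 × 1.253280) = 35.07552.

35.08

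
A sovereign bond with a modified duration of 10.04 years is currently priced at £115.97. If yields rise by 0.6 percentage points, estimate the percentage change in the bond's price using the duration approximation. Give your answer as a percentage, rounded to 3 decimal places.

-6.024%

Duration approximation: ΔP/P ≈ -D_mod · Δy = -10.04 × (+0.006) = -0.060240.
As a percentage: -6.0240%.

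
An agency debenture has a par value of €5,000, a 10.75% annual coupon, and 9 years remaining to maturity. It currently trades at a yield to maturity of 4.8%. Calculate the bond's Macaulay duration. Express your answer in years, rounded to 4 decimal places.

Periodic yield y = 0.048. Discount each cash flow and weight by its year:
  t   CF        PV=CF/(1+0.048)^t    t·PV
  1       537.50       512.8817       512.8817
  2       537.50       489.3909       978.7818
  3       537.50       466.9761     1,400.9282
  4       537.50       445.5878     1,782.3514
  5       537.50       425.1792     2,125.8962
  6       537.50       405.7054     2,434.2323
  7       537.50       387.1235     2,709.8642
  8       537.50       369.3926     2,955.1409
  9     5,537.50     3,631.3005    32,681.7049
  Σ                  7,133.5378    47,581.7817
Price P = Σ PV = 7,133.5378.
Macaulay duration = Σ(t·PV) / P = 47,581.7817 / 7,133.5378 = 6.67015 years.

6.6702 years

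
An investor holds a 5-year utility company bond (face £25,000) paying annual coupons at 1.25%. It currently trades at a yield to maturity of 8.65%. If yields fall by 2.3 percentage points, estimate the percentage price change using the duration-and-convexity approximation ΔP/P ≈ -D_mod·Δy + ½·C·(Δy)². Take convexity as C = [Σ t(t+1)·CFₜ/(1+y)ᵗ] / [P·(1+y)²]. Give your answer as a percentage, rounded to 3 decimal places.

With y = 0.0865:
  t   CF        PV=CF/(1+0.0865)^t    t·PV        t(t+1)·PV
  1       312.50       287.6208       287.6208         575.2416
  2       312.50       264.7223       529.4446       1,588.3339
  3       312.50       243.6469       730.9406       2,923.7624
  4       312.50       224.2493       896.9972       4,484.9860
  5    25,312.50    16,718.0795    83,590.3977     501,542.3863
  Σ                 17,738.3188    86,035.4010     511,114.7103
P = 17,738.3188; D_Mac = 4.85026 yrs; D_mod = 4.46411 yrs; C = 24.40880.
Duration effect: -4.46411 × (-0.023) = +0.102675
Convexity effect: 0.5 × 24.40880 × (-0.023)² = +0.0064561
ΔP/P ≈ +0.102675 + 0.0064561 = +0.109131 = +10.9131%.

+10.913%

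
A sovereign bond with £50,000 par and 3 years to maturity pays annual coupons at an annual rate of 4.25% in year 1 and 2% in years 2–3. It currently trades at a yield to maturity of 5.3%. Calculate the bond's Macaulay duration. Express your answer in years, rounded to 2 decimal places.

2.89 years

Periodic yield y = 0.053. Discount each cash flow and weight by its year:
  t   CF        PV=CF/(1+0.053)^t    t·PV
  1     2,125.00     2,018.0437     2,018.0437
  2     1,000.00       901.8686     1,803.7372
  3    51,000.00    43,680.2447   131,040.7341
  Σ                 46,600.1570   134,862.5149
Price P = Σ PV = 46,600.1570.
Macaulay duration = Σ(t·PV) / P = 134,862.5149 / 46,600.1570 = 2.89404 years.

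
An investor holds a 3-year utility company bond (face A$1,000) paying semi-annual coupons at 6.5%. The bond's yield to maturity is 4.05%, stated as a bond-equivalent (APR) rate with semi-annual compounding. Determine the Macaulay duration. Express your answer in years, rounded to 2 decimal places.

Periodic yield y = 0.02025. Discount each cash flow and weight by its period:
  t   CF        PV=CF/(1+0.02025)^t    t·PV
  1        32.50        31.8549        31.8549
  2        32.50        31.2227        62.4454
  3        32.50        30.6030        91.8089
  4        32.50        29.9956       119.9822
  5        32.50        29.4002       147.0010
  6     1,032.50       915.4833     5,492.9000
  Σ                  1,068.5597     5,945.9924
Price P = Σ PV = 1,068.5597.
Macaulay duration = Σ(t·PV) / P = 5,945.9924 / 1,068.5597 = 5.56449 half-year periods.
In years: 5.56449 / 2 = 2.78225 years.

2.78 years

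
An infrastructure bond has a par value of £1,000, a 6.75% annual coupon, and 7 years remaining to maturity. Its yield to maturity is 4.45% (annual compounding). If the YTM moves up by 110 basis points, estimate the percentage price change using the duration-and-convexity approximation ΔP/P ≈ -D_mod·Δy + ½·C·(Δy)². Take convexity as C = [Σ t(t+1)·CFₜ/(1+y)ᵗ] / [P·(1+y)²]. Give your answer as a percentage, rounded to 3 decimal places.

-5.954%

With y = 0.0445:
  t   CF        PV=CF/(1+0.0445)^t    t·PV        t(t+1)·PV
  1        67.50        64.6242        64.6242         129.2484
  2        67.50        61.8710       123.7419         371.2258
  3        67.50        59.2350       177.7050         710.8201
  4        67.50        56.7114       226.8454       1,134.2270
  5        67.50        54.2952       271.4761       1,628.8564
  6        67.50        51.9820       311.8921       2,183.2446
  7     1,067.50       787.0617     5,509.4318      44,075.4546
  Σ                  1,135.7805     6,685.7166      50,233.0770
P = 1,135.7805; D_Mac = 5.88645 yrs; D_mod = 5.63566 yrs; C = 40.53951.
Duration effect: -5.63566 × (+0.011) = -0.061992
Convexity effect: 0.5 × 40.53951 × (0.011)² = +0.0024526
ΔP/P ≈ -0.061992 + 0.0024526 = -0.059540 = -5.9540%.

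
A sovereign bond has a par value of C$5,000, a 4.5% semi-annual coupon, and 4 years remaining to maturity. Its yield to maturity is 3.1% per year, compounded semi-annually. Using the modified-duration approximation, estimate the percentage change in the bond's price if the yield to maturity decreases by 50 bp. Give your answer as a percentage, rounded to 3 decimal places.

+1.829%

Periodic yield y = 0.0155. Modified duration first:
  t   CF        PV=CF/(1+0.0155)^t    t·PV
  1       112.50       110.7829       110.7829
  2       112.50       109.0919       218.1839
  3       112.50       107.4268       322.2805
  4       112.50       105.7871       423.1485
  5       112.50       104.1725       520.8623
  6       112.50       102.5824       615.4945
  7       112.50       101.0167       707.1167
  8     5,112.50     4,520.5773    36,164.6183
  Σ                  5,261.4376    39,082.4875
P = 5,261.4376; D_Mac = 7.42810 half-year periods = 3.71405 yrs; D_mod = 3.71405/(1+0.0155) = 3.65736 yrs.
ΔP/P ≈ -D_mod · Δy = -3.65736 × (-0.005) = +0.018287 = +1.8287%.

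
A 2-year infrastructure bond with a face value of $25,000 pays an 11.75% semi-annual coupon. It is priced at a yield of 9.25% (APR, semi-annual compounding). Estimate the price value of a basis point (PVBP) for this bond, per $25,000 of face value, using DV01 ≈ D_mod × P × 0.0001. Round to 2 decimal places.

$4.60

Periodic yield y = 0.04625.
  t   CF        PV=CF/(1+0.04625)^t    t·PV
  1     1,468.75     1,403.8232     1,403.8232
  2     1,468.75     1,341.7665     2,683.5330
  3     1,468.75     1,282.4530     3,847.3591
  4    26,468.75    22,089.7880    88,359.1520
  Σ                 26,117.8307    96,293.8672
P = 26,117.8307; D_Mac = 3.68690 half-year periods = 1.84345 yrs; D_mod = 1.76196 yrs.
DV01 ≈ 1.76196 × 26,117.8307 × 0.0001 = 4.601857.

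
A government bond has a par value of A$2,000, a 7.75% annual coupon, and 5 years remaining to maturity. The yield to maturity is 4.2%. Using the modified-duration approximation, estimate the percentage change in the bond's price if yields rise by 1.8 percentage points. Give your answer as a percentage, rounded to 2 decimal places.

Periodic yield y = 0.042. Modified duration first:
  t   CF        PV=CF/(1+0.042)^t    t·PV
  1       155.00       148.7524       148.7524
  2       155.00       142.7566       285.5132
  3       155.00       137.0025       411.0075
  4       155.00       131.4803       525.9214
  5     2,155.00     1,754.3195     8,771.5973
  Σ                  2,314.3113    10,142.7918
P = 2,314.3113; D_Mac = 4.38264 yrs; D_mod = 4.38264/(1+0.042) = 4.20599 yrs.
ΔP/P ≈ -D_mod · Δy = -4.20599 × (+0.018) = -0.075708 = -7.5708%.

-7.57%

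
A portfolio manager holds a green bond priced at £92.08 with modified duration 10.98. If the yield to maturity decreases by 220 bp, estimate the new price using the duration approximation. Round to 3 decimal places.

£114.323

Duration approximation: ΔP/P ≈ -D_mod · Δy = -10.98 × (-0.022) = +0.241560.
New price ≈ 92.08 × (1 + 0.241560) = 114.3228448.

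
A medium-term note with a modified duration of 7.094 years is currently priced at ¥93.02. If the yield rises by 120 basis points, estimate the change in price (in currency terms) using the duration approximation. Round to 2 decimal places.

-¥7.92

Duration approximation: ΔP/P ≈ -D_mod · Δy = -7.094 × (+0.012) = -0.085128.
ΔP ≈ 93.02 × (-0.085128) = -7.91860656.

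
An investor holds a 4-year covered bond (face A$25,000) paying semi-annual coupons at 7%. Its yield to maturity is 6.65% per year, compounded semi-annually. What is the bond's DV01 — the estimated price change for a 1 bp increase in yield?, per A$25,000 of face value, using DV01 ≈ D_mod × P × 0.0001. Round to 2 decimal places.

A$8.72

Periodic yield y = 0.03325.
  t   CF        PV=CF/(1+0.03325)^t    t·PV
  1       875.00       846.8425       846.8425
  2       875.00       819.5911     1,639.1822
  3       875.00       793.2166     2,379.6499
  4       875.00       767.6909     3,070.7636
  5       875.00       742.9866     3,714.9330
  6       875.00       719.0773     4,314.4637
  7       875.00       695.9374     4,871.5616
  8    25,875.00    19,917.6019   159,340.8149
  Σ                 25,302.9442   180,178.2113
P = 25,302.9442; D_Mac = 7.12084 half-year periods = 3.56042 yrs; D_mod = 3.44585 yrs.
DV01 ≈ 3.44585 × 25,302.9442 × 0.0001 = 8.719004.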